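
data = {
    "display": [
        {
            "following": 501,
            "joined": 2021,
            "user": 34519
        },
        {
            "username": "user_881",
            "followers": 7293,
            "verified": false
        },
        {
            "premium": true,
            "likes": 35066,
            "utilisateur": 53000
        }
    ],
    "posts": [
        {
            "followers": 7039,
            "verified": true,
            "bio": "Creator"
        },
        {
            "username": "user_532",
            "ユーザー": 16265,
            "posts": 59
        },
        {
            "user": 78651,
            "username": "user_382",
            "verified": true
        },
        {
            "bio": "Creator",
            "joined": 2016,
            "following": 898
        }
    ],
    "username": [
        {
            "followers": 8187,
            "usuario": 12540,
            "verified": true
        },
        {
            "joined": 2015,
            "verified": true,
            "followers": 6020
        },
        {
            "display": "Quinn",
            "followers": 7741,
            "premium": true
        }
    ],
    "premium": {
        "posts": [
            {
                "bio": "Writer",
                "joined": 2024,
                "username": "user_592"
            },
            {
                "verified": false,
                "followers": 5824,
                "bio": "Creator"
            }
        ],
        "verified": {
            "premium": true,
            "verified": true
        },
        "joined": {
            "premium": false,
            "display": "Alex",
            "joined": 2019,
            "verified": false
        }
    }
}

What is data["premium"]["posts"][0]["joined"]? 2024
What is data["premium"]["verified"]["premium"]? True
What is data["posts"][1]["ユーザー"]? 16265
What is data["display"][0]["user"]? 34519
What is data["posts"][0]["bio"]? "Creator"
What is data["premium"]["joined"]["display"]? "Alex"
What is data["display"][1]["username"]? "user_881"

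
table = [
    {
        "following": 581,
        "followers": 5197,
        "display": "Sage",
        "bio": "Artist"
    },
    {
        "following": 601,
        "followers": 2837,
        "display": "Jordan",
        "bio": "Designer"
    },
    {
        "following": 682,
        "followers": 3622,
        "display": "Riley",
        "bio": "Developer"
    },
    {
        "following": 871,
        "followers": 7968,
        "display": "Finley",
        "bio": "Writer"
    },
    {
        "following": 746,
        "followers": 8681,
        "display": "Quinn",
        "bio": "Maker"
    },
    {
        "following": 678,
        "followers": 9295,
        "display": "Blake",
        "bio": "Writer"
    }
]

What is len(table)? 6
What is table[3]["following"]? 871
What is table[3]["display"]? "Finley"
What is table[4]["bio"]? "Maker"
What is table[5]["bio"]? "Writer"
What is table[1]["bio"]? "Designer"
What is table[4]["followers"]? 8681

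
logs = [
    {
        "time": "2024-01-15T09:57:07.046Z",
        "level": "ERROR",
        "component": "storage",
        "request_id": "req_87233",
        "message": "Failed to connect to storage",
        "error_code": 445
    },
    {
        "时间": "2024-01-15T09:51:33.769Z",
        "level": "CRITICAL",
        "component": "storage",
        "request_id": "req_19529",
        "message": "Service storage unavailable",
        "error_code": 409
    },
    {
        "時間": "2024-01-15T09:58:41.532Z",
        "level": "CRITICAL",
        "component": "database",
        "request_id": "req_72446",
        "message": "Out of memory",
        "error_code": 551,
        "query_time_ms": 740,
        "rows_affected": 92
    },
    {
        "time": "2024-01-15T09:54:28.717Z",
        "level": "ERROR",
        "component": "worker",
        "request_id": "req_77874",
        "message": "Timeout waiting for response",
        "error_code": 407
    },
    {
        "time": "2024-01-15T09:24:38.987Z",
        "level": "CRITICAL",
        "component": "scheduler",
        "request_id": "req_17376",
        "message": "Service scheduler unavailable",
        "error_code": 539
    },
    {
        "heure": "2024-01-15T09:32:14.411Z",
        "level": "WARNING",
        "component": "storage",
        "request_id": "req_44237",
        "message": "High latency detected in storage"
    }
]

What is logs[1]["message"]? "Service storage unavailable"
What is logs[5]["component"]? "storage"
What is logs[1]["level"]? "CRITICAL"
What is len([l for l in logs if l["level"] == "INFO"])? 0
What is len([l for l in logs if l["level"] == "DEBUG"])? 0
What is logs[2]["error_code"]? 551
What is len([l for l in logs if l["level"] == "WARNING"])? 1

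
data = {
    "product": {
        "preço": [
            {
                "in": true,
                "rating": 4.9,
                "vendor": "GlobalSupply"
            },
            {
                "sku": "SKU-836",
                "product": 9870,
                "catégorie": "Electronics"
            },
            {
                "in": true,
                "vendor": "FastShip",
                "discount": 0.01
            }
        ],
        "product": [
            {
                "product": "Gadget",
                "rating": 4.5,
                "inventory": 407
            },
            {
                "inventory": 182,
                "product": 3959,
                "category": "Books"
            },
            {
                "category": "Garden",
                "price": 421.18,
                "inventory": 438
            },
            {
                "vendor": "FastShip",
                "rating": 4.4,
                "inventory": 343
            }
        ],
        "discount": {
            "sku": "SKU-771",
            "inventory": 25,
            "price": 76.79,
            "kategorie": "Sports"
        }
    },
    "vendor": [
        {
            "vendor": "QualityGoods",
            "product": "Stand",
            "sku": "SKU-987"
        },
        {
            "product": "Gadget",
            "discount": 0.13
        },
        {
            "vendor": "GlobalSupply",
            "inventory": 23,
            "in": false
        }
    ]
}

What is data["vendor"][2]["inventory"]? 23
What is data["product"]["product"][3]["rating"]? 4.4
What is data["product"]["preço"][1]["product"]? 9870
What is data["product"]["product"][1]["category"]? "Books"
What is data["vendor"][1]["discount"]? 0.13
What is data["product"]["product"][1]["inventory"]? 182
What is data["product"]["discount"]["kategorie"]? "Sports"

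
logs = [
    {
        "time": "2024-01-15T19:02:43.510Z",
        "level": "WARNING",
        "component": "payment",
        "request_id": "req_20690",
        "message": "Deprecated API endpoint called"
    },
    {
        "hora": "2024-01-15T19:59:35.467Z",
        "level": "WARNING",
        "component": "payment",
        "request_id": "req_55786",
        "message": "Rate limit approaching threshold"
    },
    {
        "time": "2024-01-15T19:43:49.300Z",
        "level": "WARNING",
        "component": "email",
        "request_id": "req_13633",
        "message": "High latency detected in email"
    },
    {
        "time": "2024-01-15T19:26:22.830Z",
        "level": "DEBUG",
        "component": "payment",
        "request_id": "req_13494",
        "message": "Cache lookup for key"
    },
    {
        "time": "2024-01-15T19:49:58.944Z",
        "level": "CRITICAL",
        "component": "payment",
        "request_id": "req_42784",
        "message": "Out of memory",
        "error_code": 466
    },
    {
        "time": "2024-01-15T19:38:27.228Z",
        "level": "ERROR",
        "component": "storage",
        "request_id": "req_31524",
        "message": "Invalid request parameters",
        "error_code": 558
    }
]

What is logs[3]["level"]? "DEBUG"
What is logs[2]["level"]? "WARNING"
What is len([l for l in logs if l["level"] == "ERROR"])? 1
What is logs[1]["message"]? "Rate limit approaching threshold"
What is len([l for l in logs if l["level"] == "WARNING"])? 3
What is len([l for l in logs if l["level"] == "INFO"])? 0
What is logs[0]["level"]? "WARNING"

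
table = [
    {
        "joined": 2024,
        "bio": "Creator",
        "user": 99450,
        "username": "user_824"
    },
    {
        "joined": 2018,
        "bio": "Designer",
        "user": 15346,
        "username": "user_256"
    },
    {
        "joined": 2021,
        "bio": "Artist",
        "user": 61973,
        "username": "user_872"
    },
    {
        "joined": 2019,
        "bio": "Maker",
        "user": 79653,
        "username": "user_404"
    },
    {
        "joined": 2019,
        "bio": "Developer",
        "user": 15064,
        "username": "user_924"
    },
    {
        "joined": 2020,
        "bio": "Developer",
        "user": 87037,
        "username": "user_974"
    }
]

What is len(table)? 6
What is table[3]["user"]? 79653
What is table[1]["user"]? 15346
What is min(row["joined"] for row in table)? 2018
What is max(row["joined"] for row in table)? 2024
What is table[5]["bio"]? "Developer"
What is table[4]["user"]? 15064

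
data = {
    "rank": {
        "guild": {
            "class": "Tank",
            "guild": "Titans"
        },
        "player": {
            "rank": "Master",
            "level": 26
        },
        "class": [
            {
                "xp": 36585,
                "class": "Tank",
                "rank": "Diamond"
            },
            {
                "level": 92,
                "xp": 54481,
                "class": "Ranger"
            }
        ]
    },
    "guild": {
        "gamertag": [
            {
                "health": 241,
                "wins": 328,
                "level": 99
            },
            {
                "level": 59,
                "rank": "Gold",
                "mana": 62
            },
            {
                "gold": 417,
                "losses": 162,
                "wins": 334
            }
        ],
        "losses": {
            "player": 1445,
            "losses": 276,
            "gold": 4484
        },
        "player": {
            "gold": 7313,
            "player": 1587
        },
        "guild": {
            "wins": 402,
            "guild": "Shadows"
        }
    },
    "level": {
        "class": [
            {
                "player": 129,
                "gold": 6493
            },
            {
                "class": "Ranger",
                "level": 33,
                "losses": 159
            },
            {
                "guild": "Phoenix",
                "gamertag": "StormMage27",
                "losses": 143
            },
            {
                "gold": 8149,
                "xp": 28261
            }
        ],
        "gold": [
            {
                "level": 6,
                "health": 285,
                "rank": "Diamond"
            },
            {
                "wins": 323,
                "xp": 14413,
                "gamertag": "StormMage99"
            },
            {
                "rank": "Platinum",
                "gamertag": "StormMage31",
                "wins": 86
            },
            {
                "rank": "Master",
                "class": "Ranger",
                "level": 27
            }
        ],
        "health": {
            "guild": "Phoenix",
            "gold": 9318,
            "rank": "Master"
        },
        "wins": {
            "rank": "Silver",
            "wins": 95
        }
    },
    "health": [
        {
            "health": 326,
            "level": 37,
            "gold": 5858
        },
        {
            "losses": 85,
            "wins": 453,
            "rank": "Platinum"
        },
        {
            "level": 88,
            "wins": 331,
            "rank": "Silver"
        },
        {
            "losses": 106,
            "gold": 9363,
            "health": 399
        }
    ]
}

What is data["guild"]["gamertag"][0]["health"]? 241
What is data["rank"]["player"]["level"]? 26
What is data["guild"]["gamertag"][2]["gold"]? 417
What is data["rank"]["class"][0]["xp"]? 36585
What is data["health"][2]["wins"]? 331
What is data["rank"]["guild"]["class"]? "Tank"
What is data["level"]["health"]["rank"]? "Master"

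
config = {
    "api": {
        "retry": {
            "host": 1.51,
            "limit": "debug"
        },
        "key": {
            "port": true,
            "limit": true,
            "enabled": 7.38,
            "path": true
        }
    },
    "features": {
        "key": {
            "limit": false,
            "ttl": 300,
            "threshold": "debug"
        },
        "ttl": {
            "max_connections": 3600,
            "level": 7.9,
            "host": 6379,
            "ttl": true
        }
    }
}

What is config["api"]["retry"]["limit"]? "debug"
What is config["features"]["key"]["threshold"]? "debug"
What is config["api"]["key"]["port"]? True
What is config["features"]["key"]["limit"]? False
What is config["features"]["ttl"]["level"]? 7.9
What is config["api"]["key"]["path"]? True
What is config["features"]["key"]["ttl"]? 300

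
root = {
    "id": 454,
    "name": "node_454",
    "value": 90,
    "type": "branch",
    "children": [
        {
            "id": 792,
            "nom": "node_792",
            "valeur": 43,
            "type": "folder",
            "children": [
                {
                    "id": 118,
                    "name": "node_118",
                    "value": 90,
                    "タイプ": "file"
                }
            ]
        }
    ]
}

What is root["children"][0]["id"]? 792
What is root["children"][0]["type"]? "folder"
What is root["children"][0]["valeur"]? 43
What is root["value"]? 90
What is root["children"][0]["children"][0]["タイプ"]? "file"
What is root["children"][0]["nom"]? "node_792"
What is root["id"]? 454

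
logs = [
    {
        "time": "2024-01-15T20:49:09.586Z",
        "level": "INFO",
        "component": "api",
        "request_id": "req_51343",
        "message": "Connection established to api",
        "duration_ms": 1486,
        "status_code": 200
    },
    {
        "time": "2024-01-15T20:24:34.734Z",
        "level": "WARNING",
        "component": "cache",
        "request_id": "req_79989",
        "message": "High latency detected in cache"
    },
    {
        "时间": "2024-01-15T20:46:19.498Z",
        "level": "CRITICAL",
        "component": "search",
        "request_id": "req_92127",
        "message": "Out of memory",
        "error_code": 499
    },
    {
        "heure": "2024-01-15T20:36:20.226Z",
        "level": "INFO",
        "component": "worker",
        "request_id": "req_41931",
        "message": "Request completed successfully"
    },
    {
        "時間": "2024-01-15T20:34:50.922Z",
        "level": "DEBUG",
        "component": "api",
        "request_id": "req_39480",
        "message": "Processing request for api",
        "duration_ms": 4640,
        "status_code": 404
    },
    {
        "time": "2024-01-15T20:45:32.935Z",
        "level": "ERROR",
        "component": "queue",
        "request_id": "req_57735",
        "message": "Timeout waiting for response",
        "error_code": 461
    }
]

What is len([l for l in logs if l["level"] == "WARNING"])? 1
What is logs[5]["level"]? "ERROR"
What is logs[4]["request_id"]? "req_39480"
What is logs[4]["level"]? "DEBUG"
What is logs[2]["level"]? "CRITICAL"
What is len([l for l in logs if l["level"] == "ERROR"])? 1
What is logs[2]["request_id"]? "req_92127"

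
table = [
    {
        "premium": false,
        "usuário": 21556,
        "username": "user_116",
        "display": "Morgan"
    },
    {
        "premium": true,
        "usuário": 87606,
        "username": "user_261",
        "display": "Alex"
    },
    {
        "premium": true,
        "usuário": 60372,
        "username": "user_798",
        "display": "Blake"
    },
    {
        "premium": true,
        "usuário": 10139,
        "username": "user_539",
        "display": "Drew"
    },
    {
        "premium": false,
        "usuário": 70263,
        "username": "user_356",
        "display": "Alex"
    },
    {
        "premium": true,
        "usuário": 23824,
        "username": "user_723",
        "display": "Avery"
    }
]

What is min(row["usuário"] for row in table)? 10139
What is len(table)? 6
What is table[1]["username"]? "user_261"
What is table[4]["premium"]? False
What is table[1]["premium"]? True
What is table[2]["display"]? "Blake"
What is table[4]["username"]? "user_356"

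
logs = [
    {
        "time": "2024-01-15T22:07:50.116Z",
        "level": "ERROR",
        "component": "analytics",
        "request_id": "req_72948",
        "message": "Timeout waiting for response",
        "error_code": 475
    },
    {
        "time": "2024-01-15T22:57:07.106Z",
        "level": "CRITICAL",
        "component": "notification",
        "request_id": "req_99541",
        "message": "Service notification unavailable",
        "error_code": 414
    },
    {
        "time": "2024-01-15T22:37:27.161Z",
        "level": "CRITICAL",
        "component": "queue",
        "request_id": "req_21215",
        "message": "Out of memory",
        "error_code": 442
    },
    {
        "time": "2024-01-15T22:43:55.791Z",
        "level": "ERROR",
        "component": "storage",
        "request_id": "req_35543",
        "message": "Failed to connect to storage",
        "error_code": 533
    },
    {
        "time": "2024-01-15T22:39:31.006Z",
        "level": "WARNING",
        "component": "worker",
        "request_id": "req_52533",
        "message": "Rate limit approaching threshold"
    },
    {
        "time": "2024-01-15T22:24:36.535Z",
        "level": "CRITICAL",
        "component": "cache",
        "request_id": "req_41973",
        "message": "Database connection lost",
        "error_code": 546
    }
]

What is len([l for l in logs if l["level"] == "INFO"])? 0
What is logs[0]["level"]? "ERROR"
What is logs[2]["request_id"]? "req_21215"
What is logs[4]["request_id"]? "req_52533"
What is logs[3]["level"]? "ERROR"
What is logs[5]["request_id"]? "req_41973"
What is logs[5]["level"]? "CRITICAL"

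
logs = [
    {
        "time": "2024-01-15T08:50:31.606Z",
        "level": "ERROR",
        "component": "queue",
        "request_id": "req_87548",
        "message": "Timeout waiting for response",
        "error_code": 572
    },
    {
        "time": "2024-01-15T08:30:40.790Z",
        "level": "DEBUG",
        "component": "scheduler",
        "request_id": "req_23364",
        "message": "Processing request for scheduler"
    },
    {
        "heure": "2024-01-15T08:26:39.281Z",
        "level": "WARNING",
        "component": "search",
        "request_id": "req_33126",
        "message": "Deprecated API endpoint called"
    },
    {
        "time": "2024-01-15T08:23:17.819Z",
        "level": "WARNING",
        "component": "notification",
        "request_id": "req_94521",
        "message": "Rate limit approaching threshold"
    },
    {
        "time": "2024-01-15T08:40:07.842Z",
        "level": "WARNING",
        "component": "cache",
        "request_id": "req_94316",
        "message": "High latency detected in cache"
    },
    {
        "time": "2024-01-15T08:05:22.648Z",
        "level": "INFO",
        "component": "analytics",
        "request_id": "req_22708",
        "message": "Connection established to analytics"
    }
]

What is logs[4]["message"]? "High latency detected in cache"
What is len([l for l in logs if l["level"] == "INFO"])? 1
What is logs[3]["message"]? "Rate limit approaching threshold"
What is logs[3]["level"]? "WARNING"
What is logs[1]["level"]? "DEBUG"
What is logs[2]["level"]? "WARNING"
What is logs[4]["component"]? "cache"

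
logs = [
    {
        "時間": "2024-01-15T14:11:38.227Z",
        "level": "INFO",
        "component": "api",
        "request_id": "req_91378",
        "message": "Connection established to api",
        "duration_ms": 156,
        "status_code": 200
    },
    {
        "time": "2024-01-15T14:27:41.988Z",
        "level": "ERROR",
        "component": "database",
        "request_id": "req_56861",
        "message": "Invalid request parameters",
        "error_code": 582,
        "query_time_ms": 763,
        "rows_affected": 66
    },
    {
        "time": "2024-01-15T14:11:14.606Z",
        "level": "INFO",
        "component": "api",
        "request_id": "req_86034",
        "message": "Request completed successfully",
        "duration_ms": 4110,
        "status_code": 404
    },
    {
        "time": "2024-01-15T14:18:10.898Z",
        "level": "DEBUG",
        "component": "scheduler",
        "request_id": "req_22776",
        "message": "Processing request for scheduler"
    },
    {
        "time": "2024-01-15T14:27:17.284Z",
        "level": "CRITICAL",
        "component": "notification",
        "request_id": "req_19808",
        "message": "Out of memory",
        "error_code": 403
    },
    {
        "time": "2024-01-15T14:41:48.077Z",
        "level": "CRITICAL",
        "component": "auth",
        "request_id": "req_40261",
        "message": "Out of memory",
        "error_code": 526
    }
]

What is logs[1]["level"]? "ERROR"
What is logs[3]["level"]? "DEBUG"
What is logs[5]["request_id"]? "req_40261"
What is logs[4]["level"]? "CRITICAL"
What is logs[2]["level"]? "INFO"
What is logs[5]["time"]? "2024-01-15T14:41:48.077Z"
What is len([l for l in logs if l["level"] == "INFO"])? 2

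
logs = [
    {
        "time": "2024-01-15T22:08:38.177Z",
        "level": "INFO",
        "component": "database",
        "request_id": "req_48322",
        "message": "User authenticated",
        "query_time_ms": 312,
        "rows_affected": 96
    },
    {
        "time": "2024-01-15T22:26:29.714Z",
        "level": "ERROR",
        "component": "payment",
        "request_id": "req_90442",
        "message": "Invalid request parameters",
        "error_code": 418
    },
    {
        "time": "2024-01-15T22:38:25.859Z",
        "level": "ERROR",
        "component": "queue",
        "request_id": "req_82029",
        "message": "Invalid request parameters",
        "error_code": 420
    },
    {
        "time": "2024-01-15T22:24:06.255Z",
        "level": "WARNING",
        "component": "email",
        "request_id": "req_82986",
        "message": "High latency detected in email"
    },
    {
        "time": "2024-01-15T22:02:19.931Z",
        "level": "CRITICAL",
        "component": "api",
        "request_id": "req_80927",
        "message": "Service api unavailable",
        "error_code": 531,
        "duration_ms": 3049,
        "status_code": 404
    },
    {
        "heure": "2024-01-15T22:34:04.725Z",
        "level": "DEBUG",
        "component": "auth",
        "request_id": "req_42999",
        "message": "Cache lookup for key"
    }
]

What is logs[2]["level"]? "ERROR"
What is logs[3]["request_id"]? "req_82986"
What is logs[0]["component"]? "database"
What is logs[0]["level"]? "INFO"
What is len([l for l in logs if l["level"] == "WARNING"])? 1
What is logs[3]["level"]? "WARNING"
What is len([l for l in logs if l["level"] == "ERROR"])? 2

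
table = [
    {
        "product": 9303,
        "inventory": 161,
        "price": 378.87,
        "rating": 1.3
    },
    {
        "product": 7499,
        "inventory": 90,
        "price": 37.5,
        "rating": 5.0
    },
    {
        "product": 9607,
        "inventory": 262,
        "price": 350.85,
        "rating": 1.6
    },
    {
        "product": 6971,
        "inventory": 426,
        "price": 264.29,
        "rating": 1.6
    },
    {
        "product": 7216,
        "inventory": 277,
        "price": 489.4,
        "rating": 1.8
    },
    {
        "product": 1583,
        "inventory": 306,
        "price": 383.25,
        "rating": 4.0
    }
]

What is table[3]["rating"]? 1.6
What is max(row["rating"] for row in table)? 5.0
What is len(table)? 6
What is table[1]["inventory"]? 90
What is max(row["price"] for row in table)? 489.4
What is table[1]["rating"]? 5.0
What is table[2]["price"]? 350.85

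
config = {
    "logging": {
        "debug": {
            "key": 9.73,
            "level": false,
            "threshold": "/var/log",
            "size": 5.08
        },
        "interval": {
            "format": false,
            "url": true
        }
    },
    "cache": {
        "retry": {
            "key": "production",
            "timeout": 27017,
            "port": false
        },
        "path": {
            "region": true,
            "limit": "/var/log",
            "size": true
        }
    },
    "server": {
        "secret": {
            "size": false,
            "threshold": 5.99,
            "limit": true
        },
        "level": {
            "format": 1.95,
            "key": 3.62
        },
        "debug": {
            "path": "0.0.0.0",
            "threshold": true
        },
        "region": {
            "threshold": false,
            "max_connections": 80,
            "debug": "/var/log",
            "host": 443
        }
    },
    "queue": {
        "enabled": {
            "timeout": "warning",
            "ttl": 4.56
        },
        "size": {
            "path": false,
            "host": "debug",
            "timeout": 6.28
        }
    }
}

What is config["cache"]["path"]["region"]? True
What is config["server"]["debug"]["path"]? "0.0.0.0"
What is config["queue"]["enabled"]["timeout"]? "warning"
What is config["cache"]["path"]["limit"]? "/var/log"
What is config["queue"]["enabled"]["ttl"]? 4.56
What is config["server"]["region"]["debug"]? "/var/log"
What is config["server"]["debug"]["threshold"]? True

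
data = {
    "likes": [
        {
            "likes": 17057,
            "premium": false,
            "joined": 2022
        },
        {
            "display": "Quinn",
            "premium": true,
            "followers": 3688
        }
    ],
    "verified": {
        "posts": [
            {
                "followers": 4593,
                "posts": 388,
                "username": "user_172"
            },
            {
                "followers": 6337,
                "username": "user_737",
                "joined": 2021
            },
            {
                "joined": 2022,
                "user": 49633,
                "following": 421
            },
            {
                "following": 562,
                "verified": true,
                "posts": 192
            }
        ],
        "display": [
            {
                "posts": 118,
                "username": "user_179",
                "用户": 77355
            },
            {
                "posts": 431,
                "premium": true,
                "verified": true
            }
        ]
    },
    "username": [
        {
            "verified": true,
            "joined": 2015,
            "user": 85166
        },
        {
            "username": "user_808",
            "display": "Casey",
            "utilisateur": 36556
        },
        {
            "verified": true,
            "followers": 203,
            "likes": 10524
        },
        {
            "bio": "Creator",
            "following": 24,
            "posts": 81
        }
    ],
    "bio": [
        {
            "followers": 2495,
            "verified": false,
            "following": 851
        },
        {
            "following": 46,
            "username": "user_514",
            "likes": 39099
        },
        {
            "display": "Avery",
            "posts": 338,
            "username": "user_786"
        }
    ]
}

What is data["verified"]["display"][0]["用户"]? 77355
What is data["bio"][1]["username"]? "user_514"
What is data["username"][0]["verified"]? True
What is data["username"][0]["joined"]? 2015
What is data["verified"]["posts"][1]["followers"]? 6337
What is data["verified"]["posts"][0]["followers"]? 4593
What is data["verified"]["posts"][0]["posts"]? 388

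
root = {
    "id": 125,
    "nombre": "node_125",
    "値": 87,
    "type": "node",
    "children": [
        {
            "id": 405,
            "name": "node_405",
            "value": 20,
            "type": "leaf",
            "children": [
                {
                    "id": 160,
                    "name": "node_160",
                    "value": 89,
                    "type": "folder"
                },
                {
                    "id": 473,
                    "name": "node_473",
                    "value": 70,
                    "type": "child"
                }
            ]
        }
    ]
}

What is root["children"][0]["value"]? 20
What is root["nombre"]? "node_125"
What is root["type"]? "node"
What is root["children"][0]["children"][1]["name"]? "node_473"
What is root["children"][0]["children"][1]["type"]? "child"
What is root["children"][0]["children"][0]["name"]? "node_160"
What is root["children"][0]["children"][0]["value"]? 89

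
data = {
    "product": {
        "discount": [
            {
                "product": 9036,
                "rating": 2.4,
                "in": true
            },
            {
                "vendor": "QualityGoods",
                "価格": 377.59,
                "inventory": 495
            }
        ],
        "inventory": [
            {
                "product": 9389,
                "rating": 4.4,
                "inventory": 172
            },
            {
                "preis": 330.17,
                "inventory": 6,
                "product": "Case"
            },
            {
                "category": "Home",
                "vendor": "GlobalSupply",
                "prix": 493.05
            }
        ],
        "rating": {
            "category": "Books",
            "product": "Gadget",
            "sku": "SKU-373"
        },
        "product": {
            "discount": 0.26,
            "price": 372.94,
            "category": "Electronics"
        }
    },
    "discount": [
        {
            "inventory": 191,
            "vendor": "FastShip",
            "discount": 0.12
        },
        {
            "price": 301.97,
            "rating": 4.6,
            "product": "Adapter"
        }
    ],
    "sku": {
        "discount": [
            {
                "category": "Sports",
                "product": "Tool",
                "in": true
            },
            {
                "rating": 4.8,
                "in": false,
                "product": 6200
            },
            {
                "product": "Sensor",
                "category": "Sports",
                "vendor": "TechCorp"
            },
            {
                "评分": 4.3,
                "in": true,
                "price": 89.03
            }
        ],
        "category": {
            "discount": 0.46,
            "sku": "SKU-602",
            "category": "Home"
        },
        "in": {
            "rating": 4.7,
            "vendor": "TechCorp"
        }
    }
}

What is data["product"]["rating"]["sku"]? "SKU-373"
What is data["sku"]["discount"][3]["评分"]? 4.3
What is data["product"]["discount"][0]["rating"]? 2.4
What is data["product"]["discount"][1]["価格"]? 377.59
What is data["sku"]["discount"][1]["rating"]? 4.8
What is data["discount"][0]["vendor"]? "FastShip"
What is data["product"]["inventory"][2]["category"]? "Home"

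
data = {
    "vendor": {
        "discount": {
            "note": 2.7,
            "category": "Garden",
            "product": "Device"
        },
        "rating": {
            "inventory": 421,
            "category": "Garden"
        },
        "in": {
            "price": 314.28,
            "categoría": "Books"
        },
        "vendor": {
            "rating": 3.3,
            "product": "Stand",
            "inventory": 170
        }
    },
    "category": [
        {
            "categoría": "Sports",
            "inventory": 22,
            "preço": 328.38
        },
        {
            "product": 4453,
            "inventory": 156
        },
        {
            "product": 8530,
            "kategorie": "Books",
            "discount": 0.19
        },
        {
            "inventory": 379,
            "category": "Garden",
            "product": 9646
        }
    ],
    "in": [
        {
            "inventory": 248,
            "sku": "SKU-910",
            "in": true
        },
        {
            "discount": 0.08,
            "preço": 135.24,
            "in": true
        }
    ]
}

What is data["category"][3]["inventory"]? 379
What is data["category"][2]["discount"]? 0.19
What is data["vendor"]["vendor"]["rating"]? 3.3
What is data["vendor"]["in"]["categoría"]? "Books"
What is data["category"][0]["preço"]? 328.38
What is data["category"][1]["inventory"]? 156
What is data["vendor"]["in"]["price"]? 314.28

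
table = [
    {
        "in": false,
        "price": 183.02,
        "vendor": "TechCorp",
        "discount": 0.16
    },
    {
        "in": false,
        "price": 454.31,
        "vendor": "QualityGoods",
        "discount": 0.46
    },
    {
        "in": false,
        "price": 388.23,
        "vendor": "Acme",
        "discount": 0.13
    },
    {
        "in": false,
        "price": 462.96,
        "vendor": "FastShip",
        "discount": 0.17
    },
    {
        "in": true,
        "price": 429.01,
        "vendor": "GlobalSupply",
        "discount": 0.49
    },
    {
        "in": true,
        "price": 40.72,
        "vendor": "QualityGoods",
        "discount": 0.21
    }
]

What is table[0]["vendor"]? "TechCorp"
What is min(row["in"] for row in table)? False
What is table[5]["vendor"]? "QualityGoods"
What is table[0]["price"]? 183.02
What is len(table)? 6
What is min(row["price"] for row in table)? 40.72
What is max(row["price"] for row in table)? 462.96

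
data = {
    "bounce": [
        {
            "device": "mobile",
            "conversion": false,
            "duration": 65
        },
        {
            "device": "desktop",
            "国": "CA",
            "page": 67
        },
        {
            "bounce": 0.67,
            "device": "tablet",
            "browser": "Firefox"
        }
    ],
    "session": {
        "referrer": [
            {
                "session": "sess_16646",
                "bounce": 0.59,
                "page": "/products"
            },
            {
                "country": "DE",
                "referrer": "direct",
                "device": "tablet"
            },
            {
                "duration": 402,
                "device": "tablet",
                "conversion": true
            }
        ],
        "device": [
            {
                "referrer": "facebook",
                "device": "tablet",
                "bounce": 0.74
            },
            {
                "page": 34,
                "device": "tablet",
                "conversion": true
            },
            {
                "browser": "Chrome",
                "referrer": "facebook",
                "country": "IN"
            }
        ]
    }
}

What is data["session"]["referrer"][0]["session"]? "sess_16646"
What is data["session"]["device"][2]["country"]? "IN"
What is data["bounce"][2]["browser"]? "Firefox"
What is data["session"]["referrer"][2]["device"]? "tablet"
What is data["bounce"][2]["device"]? "tablet"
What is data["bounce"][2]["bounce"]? 0.67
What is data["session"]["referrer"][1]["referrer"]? "direct"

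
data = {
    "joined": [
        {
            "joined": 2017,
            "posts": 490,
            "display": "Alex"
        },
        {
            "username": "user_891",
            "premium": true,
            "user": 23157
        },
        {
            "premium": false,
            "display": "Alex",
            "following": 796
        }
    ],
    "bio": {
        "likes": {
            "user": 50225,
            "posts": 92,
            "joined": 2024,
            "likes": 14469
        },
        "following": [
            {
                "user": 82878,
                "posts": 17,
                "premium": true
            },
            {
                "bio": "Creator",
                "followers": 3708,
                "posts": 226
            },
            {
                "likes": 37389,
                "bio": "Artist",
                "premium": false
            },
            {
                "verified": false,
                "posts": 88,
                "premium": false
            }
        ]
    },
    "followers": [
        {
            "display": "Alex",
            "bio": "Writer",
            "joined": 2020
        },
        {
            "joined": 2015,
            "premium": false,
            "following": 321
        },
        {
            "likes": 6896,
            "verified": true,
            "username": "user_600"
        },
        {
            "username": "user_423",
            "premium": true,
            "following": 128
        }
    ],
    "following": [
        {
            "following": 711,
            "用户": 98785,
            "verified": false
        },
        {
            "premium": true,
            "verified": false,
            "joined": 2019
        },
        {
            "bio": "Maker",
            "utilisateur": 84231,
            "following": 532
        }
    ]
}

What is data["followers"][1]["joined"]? 2015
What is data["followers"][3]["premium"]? True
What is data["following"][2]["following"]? 532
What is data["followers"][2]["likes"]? 6896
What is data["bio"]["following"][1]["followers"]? 3708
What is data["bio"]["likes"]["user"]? 50225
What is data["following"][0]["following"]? 711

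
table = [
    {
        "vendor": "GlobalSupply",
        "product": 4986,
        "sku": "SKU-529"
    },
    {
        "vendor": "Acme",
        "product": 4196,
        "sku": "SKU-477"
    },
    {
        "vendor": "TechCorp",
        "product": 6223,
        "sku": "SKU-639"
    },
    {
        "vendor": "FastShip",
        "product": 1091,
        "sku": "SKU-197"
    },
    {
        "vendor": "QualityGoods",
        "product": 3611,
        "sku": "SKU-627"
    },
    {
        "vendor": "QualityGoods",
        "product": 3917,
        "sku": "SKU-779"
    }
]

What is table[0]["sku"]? "SKU-529"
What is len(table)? 6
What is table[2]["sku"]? "SKU-639"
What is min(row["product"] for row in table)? 1091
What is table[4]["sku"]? "SKU-627"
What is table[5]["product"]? 3917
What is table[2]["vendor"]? "TechCorp"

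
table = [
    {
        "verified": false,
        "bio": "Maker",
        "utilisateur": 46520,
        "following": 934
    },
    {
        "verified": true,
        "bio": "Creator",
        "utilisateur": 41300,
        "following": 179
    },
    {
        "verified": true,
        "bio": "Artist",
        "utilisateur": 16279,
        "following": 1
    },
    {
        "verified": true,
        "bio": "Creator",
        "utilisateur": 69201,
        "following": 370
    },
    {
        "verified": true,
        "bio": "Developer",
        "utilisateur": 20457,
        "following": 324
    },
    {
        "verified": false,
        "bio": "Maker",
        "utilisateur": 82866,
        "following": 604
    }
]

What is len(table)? 6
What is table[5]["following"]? 604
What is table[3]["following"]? 370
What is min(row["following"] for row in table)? 1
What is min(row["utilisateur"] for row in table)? 16279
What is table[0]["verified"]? False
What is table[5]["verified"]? False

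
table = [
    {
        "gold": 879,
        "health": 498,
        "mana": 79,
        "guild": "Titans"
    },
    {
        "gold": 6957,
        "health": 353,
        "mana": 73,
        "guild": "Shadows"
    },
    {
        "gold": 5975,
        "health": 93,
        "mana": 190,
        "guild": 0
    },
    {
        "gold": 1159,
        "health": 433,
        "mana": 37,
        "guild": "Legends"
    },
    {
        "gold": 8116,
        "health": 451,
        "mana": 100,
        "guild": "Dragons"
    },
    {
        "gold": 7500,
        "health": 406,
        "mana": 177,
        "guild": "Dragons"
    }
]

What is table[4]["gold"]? 8116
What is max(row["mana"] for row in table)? 190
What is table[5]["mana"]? 177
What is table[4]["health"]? 451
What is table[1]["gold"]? 6957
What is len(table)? 6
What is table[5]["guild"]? "Dragons"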